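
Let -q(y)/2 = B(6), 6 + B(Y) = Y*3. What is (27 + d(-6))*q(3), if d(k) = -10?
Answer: -408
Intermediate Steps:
B(Y) = -6 + 3*Y (B(Y) = -6 + Y*3 = -6 + 3*Y)
q(y) = -24 (q(y) = -2*(-6 + 3*6) = -2*(-6 + 18) = -2*12 = -24)
(27 + d(-6))*q(3) = (27 - 10)*(-24) = 17*(-24) = -408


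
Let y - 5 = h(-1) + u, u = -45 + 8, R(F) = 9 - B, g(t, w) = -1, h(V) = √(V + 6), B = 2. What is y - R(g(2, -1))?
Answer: -39 + √5 ≈ -36.764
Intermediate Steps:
h(V) = √(6 + V)
R(F) = 7 (R(F) = 9 - 1*2 = 9 - 2 = 7)
u = -37
y = -32 + √5 (y = 5 + (√(6 - 1) - 37) = 5 + (√5 - 37) = 5 + (-37 + √5) = -32 + √5 ≈ -29.764)
y - R(g(2, -1)) = (-32 + √5) - 1*7 = (-32 + √5) - 7 = -39 + √5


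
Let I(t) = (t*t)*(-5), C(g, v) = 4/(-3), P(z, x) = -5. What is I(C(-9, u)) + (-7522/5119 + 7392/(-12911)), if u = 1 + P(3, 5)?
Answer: -6501918430/594822681 ≈ -10.931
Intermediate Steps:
u = -4 (u = 1 - 5 = -4)
C(g, v) = -4/3 (C(g, v) = 4*(-1/3) = -4/3)
I(t) = -5*t**2 (I(t) = t**2*(-5) = -5*t**2)
I(C(-9, u)) + (-7522/5119 + 7392/(-12911)) = -5*(-4/3)**2 + (-7522/5119 + 7392/(-12911)) = -5*16/9 + (-7522*1/5119 + 7392*(-1/12911)) = -80/9 + (-7522/5119 - 7392/12911) = -80/9 - 134956190/66091409 = -6501918430/594822681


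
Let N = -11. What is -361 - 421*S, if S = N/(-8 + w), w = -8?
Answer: -10407/16 ≈ -650.44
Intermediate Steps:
S = 11/16 (S = -11/(-8 - 8) = -11/(-16) = -1/16*(-11) = 11/16 ≈ 0.68750)
-361 - 421*S = -361 - 421*11/16 = -361 - 4631/16 = -10407/16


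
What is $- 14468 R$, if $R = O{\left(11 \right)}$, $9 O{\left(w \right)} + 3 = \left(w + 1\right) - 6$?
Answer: $- \frac{14468}{3} \approx -4822.7$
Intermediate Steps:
$O{\left(w \right)} = - \frac{8}{9} + \frac{w}{9}$ ($O{\left(w \right)} = - \frac{1}{3} + \frac{\left(w + 1\right) - 6}{9} = - \frac{1}{3} + \frac{\left(1 + w\right) - 6}{9} = - \frac{1}{3} + \frac{-5 + w}{9} = - \frac{1}{3} + \left(- \frac{5}{9} + \frac{w}{9}\right) = - \frac{8}{9} + \frac{w}{9}$)
$R = \frac{1}{3}$ ($R = - \frac{8}{9} + \frac{1}{9} \cdot 11 = - \frac{8}{9} + \frac{11}{9} = \frac{1}{3} \approx 0.33333$)
$- 14468 R = \left(-14468\right) \frac{1}{3} = - \frac{14468}{3}$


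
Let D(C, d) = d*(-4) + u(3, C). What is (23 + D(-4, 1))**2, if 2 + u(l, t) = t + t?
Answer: 81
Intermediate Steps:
u(l, t) = -2 + 2*t (u(l, t) = -2 + (t + t) = -2 + 2*t)
D(C, d) = -2 - 4*d + 2*C (D(C, d) = d*(-4) + (-2 + 2*C) = -4*d + (-2 + 2*C) = -2 - 4*d + 2*C)
(23 + D(-4, 1))**2 = (23 + (-2 - 4*1 + 2*(-4)))**2 = (23 + (-2 - 4 - 8))**2 = (23 - 14)**2 = 9**2 = 81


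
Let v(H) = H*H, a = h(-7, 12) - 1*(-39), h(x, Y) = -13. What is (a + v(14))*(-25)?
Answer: -5550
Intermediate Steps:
a = 26 (a = -13 - 1*(-39) = -13 + 39 = 26)
v(H) = H²
(a + v(14))*(-25) = (26 + 14²)*(-25) = (26 + 196)*(-25) = 222*(-25) = -5550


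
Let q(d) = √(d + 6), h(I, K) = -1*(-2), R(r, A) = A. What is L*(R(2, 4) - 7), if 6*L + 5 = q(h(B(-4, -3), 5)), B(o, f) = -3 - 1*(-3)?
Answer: 5/2 - √2 ≈ 1.0858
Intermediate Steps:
B(o, f) = 0 (B(o, f) = -3 + 3 = 0)
h(I, K) = 2
q(d) = √(6 + d)
L = -⅚ + √2/3 (L = -⅚ + √(6 + 2)/6 = -⅚ + √8/6 = -⅚ + (2*√2)/6 = -⅚ + √2/3 ≈ -0.36193)
L*(R(2, 4) - 7) = (-⅚ + √2/3)*(4 - 7) = (-⅚ + √2/3)*(-3) = 5/2 - √2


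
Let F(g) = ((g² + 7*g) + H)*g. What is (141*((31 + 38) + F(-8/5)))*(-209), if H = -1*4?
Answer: -328667757/125 ≈ -2.6293e+6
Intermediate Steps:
H = -4
F(g) = g*(-4 + g² + 7*g) (F(g) = ((g² + 7*g) - 4)*g = (-4 + g² + 7*g)*g = g*(-4 + g² + 7*g))
(141*((31 + 38) + F(-8/5)))*(-209) = (141*((31 + 38) + (-8/5)*(-4 + (-8/5)² + 7*(-8/5))))*(-209) = (141*(69 + (-8*⅕)*(-4 + (-8*⅕)² + 7*(-8*⅕))))*(-209) = (141*(69 - 8*(-4 + (-8/5)² + 7*(-8/5))/5))*(-209) = (141*(69 - 8*(-4 + 64/25 - 56/5)/5))*(-209) = (141*(69 - 8/5*(-316/25)))*(-209) = (141*(69 + 2528/125))*(-209) = (141*(11153/125))*(-209) = (1572573/125)*(-209) = -328667757/125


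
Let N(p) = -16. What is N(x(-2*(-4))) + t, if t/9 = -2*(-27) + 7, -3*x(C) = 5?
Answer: 533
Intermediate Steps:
x(C) = -5/3 (x(C) = -⅓*5 = -5/3)
t = 549 (t = 9*(-2*(-27) + 7) = 9*(54 + 7) = 9*61 = 549)
N(x(-2*(-4))) + t = -16 + 549 = 533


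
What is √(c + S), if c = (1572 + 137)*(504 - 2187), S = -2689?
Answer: 2*I*√719734 ≈ 1696.7*I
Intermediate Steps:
c = -2876247 (c = 1709*(-1683) = -2876247)
√(c + S) = √(-2876247 - 2689) = √(-2878936) = 2*I*√719734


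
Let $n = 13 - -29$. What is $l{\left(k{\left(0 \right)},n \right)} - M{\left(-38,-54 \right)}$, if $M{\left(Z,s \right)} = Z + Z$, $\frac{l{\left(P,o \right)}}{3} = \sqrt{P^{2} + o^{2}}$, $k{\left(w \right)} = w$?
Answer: $202$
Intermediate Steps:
$n = 42$ ($n = 13 + 29 = 42$)
$l{\left(P,o \right)} = 3 \sqrt{P^{2} + o^{2}}$
$M{\left(Z,s \right)} = 2 Z$
$l{\left(k{\left(0 \right)},n \right)} - M{\left(-38,-54 \right)} = 3 \sqrt{0^{2} + 42^{2}} - 2 \left(-38\right) = 3 \sqrt{0 + 1764} - -76 = 3 \sqrt{1764} + 76 = 3 \cdot 42 + 76 = 126 + 76 = 202$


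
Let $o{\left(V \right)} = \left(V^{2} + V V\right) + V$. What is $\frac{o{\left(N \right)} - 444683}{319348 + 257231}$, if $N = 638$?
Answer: $\frac{370043}{576579} \approx 0.64179$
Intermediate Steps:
$o{\left(V \right)} = V + 2 V^{2}$ ($o{\left(V \right)} = \left(V^{2} + V^{2}\right) + V = 2 V^{2} + V = V + 2 V^{2}$)
$\frac{o{\left(N \right)} - 444683}{319348 + 257231} = \frac{638 \left(1 + 2 \cdot 638\right) - 444683}{319348 + 257231} = \frac{638 \left(1 + 1276\right) - 444683}{576579} = \left(638 \cdot 1277 - 444683\right) \frac{1}{576579} = \left(814726 - 444683\right) \frac{1}{576579} = 370043 \cdot \frac{1}{576579} = \frac{370043}{576579}$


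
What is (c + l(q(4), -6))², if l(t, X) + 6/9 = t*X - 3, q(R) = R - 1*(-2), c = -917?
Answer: 8236900/9 ≈ 9.1521e+5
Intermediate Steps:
q(R) = 2 + R (q(R) = R + 2 = 2 + R)
l(t, X) = -11/3 + X*t (l(t, X) = -⅔ + (t*X - 3) = -⅔ + (X*t - 3) = -⅔ + (-3 + X*t) = -11/3 + X*t)
(c + l(q(4), -6))² = (-917 + (-11/3 - 6*(2 + 4)))² = (-917 + (-11/3 - 6*6))² = (-917 + (-11/3 - 36))² = (-917 - 119/3)² = (-2870/3)² = 8236900/9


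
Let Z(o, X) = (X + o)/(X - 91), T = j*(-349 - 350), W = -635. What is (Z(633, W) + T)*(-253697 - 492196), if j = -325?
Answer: -20503237563906/121 ≈ -1.6945e+11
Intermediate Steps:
T = 227175 (T = -325*(-349 - 350) = -325*(-699) = 227175)
Z(o, X) = (X + o)/(-91 + X)
(Z(633, W) + T)*(-253697 - 492196) = ((-635 + 633)/(-91 - 635) + 227175)*(-253697 - 492196) = (-2/(-726) + 227175)*(-745893) = (-1/726*(-2) + 227175)*(-745893) = (1/363 + 227175)*(-745893) = (82464526/363)*(-745893) = -20503237563906/121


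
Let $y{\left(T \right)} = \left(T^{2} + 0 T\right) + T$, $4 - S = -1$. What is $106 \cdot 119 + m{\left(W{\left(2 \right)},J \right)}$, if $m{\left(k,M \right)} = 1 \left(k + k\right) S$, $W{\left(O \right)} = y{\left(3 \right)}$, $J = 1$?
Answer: $12734$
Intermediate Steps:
$S = 5$ ($S = 4 - -1 = 4 + 1 = 5$)
$y{\left(T \right)} = T + T^{2}$ ($y{\left(T \right)} = \left(T^{2} + 0\right) + T = T^{2} + T = T + T^{2}$)
$W{\left(O \right)} = 12$ ($W{\left(O \right)} = 3 \left(1 + 3\right) = 3 \cdot 4 = 12$)
$m{\left(k,M \right)} = 10 k$ ($m{\left(k,M \right)} = 1 \left(k + k\right) 5 = 1 \cdot 2 k 5 = 2 k 5 = 10 k$)
$106 \cdot 119 + m{\left(W{\left(2 \right)},J \right)} = 106 \cdot 119 + 10 \cdot 12 = 12614 + 120 = 12734$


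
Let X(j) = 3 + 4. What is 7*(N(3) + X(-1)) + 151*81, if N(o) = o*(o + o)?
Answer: 12406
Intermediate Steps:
N(o) = 2*o² (N(o) = o*(2*o) = 2*o²)
X(j) = 7
7*(N(3) + X(-1)) + 151*81 = 7*(2*3² + 7) + 151*81 = 7*(2*9 + 7) + 12231 = 7*(18 + 7) + 12231 = 7*25 + 12231 = 175 + 12231 = 12406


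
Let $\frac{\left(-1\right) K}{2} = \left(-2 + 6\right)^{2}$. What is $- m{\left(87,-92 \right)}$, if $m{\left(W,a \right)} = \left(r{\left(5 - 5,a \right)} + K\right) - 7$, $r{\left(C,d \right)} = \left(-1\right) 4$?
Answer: $43$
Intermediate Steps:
$r{\left(C,d \right)} = -4$
$K = -32$ ($K = - 2 \left(-2 + 6\right)^{2} = - 2 \cdot 4^{2} = \left(-2\right) 16 = -32$)
$m{\left(W,a \right)} = -43$ ($m{\left(W,a \right)} = \left(-4 - 32\right) - 7 = -36 - 7 = -43$)
$- m{\left(87,-92 \right)} = \left(-1\right) \left(-43\right) = 43$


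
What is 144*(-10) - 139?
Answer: -1579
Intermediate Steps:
144*(-10) - 139 = -1440 - 139 = -1579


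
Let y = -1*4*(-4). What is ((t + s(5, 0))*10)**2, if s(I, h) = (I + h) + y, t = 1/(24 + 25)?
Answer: 106090000/2401 ≈ 44186.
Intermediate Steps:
t = 1/49 ≈ 0.020408
y = 16 (y = -4*(-4) = 16)
s(I, h) = 16 + I + h (s(I, h) = (I + h) + 16 = 16 + I + h)
((t + s(5, 0))*10)**2 = ((1/49 + (16 + 5 + 0))*10)**2 = ((1/49 + 21)*10)**2 = ((1030/49)*10)**2 = (10300/49)**2 = 106090000/2401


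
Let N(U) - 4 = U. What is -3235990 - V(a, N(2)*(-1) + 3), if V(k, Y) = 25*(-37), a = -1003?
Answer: -3235065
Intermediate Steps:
N(U) = 4 + U
V(k, Y) = -925
-3235990 - V(a, N(2)*(-1) + 3) = -3235990 - 1*(-925) = -3235990 + 925 = -3235065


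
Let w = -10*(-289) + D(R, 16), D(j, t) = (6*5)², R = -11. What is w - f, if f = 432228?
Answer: -428438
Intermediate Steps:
D(j, t) = 900 (D(j, t) = 30² = 900)
w = 3790 (w = -10*(-289) + 900 = 2890 + 900 = 3790)
w - f = 3790 - 1*432228 = 3790 - 432228 = -428438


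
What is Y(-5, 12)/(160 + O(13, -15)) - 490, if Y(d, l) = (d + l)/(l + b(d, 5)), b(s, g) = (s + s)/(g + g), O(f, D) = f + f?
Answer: -1002533/2046 ≈ -490.00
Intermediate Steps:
O(f, D) = 2*f
b(s, g) = s/g (b(s, g) = (2*s)/((2*g)) = (2*s)*(1/(2*g)) = s/g)
Y(d, l) = (d + l)/(l + d/5)
Y(-5, 12)/(160 + O(13, -15)) - 490 = (5*(-5 + 12)/(-5 + 5*12))/(160 + 2*13) - 490 = (5*7/(-5 + 60))/(160 + 26) - 490 = (5*7/55)/186 - 490 = (5*(1/55)*7)/186 - 490 = (1/186)*(7/11) - 490 = 7/2046 - 490 = -1002533/2046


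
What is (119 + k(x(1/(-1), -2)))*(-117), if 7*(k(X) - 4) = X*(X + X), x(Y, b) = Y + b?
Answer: -102843/7 ≈ -14692.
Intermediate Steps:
k(X) = 4 + 2*X²/7 (k(X) = 4 + (X*(X + X))/7 = 4 + (X*(2*X))/7 = 4 + (2*X²)/7 = 4 + 2*X²/7)
(119 + k(x(1/(-1), -2)))*(-117) = (119 + (4 + 2*(1/(-1) - 2)²/7))*(-117) = (119 + (4 + 2*(1*(-1) - 2)²/7))*(-117) = (119 + (4 + 2*(-1 - 2)²/7))*(-117) = (119 + (4 + (2/7)*(-3)²))*(-117) = (119 + (4 + (2/7)*9))*(-117) = (119 + (4 + 18/7))*(-117) = (119 + 46/7)*(-117) = (879/7)*(-117) = -102843/7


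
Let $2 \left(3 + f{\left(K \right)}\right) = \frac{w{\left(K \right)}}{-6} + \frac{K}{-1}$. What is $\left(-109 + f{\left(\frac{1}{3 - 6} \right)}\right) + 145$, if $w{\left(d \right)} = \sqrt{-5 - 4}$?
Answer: $\frac{199}{6} - \frac{i}{4} \approx 33.167 - 0.25 i$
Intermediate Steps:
$w{\left(d \right)} = 3 i$ ($w{\left(d \right)} = \sqrt{-9} = 3 i$)
$f{\left(K \right)} = -3 - \frac{K}{2} - \frac{i}{4}$ ($f{\left(K \right)} = -3 + \frac{\frac{3 i}{-6} + \frac{K}{-1}}{2} = -3 + \frac{3 i \left(- \frac{1}{6}\right) + K \left(-1\right)}{2} = -3 + \frac{- \frac{i}{2} - K}{2} = -3 + \frac{- K - \frac{i}{2}}{2} = -3 - \left(\frac{K}{2} + \frac{i}{4}\right) = -3 - \frac{K}{2} - \frac{i}{4}$)
$\left(-109 + f{\left(\frac{1}{3 - 6} \right)}\right) + 145 = \left(-109 - \left(3 + \frac{1}{2 \left(3 - 6\right)} + \frac{i}{4}\right)\right) + 145 = \left(-109 - \left(3 - \frac{1}{6} + \frac{i}{4}\right)\right) + 145 = \left(-109 - \left(\frac{17}{6} + \frac{i}{4}\right)\right) + 145 = \left(- \frac{671}{6} - \frac{i}{4}\right) + 145 = \frac{199}{6} - \frac{i}{4}$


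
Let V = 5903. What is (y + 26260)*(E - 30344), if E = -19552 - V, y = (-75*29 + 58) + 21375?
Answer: -2539858882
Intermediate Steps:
y = 19258 (y = (-2175 + 58) + 21375 = -2117 + 21375 = 19258)
E = -25455 (E = -19552 - 1*5903 = -19552 - 5903 = -25455)
(y + 26260)*(E - 30344) = (19258 + 26260)*(-25455 - 30344) = 45518*(-55799) = -2539858882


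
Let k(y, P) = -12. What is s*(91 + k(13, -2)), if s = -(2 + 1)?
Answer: -237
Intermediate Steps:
s = -3 (s = -1*3 = -3)
s*(91 + k(13, -2)) = -3*(91 - 12) = -3*79 = -237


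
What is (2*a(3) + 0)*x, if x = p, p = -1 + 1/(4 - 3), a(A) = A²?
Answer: 0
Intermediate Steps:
p = 0 (p = -1 + 1/1 = -1 + 1 = 0)
x = 0
(2*a(3) + 0)*x = (2*3² + 0)*0 = (2*9 + 0)*0 = (18 + 0)*0 = 18*0 = 0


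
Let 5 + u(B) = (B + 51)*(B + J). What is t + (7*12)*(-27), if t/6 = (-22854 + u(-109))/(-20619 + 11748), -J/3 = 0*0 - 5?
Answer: -6671662/2957 ≈ -2256.2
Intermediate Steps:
J = 15 (J = -3*(0*0 - 5) = -3*(0 - 5) = -3*(-5) = 15)
u(B) = -5 + (15 + B)*(51 + B) (u(B) = -5 + (B + 51)*(B + 15) = -5 + (51 + B)*(15 + B) = -5 + (15 + B)*(51 + B))
t = 34814/2957 (t = 6*((-22854 + (760 + (-109)**2 + 66*(-109)))/(-20619 + 11748)) = 6*((-22854 + (760 + 11881 - 7194))/(-8871)) = 6*((-22854 + 5447)*(-1/8871)) = 6*(-17407*(-1/8871)) = 6*(17407/8871) = 34814/2957 ≈ 11.773)
t + (7*12)*(-27) = 34814/2957 + (7*12)*(-27) = 34814/2957 + 84*(-27) = 34814/2957 - 2268 = -6671662/2957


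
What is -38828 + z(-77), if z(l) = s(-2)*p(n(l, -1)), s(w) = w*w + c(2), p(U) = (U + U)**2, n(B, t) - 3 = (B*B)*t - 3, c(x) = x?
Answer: 843634156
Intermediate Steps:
n(B, t) = t*B**2 (n(B, t) = 3 + ((B*B)*t - 3) = 3 + (B**2*t - 3) = 3 + (t*B**2 - 3) = 3 + (-3 + t*B**2) = t*B**2)
p(U) = 4*U**2 (p(U) = (2*U)**2 = 4*U**2)
s(w) = 2 + w**2 (s(w) = w*w + 2 = w**2 + 2 = 2 + w**2)
z(l) = 24*l**4 (z(l) = (2 + (-2)**2)*(4*(-l**2)**2) = (2 + 4)*(4*l**4) = 6*(4*l**4) = 24*l**4)
-38828 + z(-77) = -38828 + 24*(-77)**4 = -38828 + 24*35153041 = -38828 + 843672984 = 843634156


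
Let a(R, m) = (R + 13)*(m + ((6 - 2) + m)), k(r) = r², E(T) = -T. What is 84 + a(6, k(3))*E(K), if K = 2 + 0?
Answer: -752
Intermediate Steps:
K = 2
a(R, m) = (4 + 2*m)*(13 + R) (a(R, m) = (13 + R)*(m + (4 + m)) = (13 + R)*(4 + 2*m) = (4 + 2*m)*(13 + R))
84 + a(6, k(3))*E(K) = 84 + (52 + 4*6 + 26*3² + 2*6*3²)*(-1*2) = 84 + (52 + 24 + 26*9 + 2*6*9)*(-2) = 84 + (52 + 24 + 234 + 108)*(-2) = 84 + 418*(-2) = 84 - 836 = -752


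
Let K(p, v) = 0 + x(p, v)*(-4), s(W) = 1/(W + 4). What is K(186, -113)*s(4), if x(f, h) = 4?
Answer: -2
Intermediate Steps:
s(W) = 1/(4 + W)
K(p, v) = -16 (K(p, v) = 0 + 4*(-4) = 0 - 16 = -16)
K(186, -113)*s(4) = -16/(4 + 4) = -16/8 = -16*⅛ = -2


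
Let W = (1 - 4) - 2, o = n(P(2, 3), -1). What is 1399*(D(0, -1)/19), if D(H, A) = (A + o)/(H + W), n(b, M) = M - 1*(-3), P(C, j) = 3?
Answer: -1399/95 ≈ -14.726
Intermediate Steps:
n(b, M) = 3 + M (n(b, M) = M + 3 = 3 + M)
o = 2 (o = 3 - 1 = 2)
W = -5 (W = -3 - 2 = -5)
D(H, A) = (2 + A)/(-5 + H) (D(H, A) = (A + 2)/(H - 5) = (2 + A)/(-5 + H))
1399*(D(0, -1)/19) = 1399*(((2 - 1)/(-5 + 0))/19) = 1399*((1/(-5))*(1/19)) = 1399*(-⅕*1*(1/19)) = 1399*(-⅕*1/19) = 1399*(-1/95) = -1399/95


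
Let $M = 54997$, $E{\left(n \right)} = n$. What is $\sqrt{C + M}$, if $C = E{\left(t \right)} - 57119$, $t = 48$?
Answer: $i \sqrt{2074} \approx 45.541 i$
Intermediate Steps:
$C = -57071$ ($C = 48 - 57119 = -57071$)
$\sqrt{C + M} = \sqrt{-57071 + 54997} = \sqrt{-2074} = i \sqrt{2074}$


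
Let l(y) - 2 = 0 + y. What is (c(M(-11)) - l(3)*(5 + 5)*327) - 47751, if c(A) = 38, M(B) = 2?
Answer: -64063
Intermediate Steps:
l(y) = 2 + y (l(y) = 2 + (0 + y) = 2 + y)
(c(M(-11)) - l(3)*(5 + 5)*327) - 47751 = (38 - (2 + 3)*(5 + 5)*327) - 47751 = (38 - 5*10*327) - 47751 = (38 - 50*327) - 47751 = (38 - 1*16350) - 47751 = (38 - 16350) - 47751 = -16312 - 47751 = -64063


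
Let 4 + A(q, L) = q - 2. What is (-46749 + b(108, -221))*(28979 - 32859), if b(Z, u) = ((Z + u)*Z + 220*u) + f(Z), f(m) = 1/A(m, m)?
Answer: 21286543300/51 ≈ 4.1738e+8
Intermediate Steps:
A(q, L) = -6 + q (A(q, L) = -4 + (q - 2) = -4 + (-2 + q) = -6 + q)
f(m) = 1/(-6 + m)
b(Z, u) = 1/(-6 + Z) + 220*u + Z*(Z + u) (b(Z, u) = ((Z + u)*Z + 220*u) + 1/(-6 + Z) = (Z*(Z + u) + 220*u) + 1/(-6 + Z) = (220*u + Z*(Z + u)) + 1/(-6 + Z) = 1/(-6 + Z) + 220*u + Z*(Z + u))
(-46749 + b(108, -221))*(28979 - 32859) = (-46749 + (1 + (-6 + 108)*(108**2 + 220*(-221) + 108*(-221)))/(-6 + 108))*(28979 - 32859) = (-46749 + (1 + 102*(11664 - 48620 - 23868))/102)*(-3880) = (-46749 + (1 + 102*(-60824))/102)*(-3880) = (-46749 + (1 - 6204048)/102)*(-3880) = (-46749 + (1/102)*(-6204047))*(-3880) = (-46749 - 6204047/102)*(-3880) = -10972445/102*(-3880) = 21286543300/51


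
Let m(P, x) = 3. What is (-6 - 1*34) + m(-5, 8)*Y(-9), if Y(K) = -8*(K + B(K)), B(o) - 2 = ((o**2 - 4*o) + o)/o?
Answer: 416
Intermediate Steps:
B(o) = 2 + (o**2 - 3*o)/o (B(o) = 2 + ((o**2 - 4*o) + o)/o = 2 + (o**2 - 3*o)/o)
Y(K) = 8 - 16*K (Y(K) = -8*(K + (-1 + K)) = -8*(-1 + 2*K) = 8 - 16*K)
(-6 - 1*34) + m(-5, 8)*Y(-9) = (-6 - 1*34) + 3*(8 - 16*(-9)) = (-6 - 34) + 3*(8 + 144) = -40 + 3*152 = -40 + 456 = 416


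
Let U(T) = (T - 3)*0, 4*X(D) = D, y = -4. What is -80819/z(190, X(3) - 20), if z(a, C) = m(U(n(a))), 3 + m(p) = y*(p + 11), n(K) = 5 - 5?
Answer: 80819/47 ≈ 1719.6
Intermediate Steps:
X(D) = D/4
n(K) = 0
U(T) = 0 (U(T) = (-3 + T)*0 = 0)
m(p) = -47 - 4*p (m(p) = -3 - 4*(p + 11) = -3 - 4*(11 + p) = -3 + (-44 - 4*p) = -47 - 4*p)
z(a, C) = -47 (z(a, C) = -47 - 4*0 = -47 + 0 = -47)
-80819/z(190, X(3) - 20) = -80819/(-47) = -80819*(-1/47) = 80819/47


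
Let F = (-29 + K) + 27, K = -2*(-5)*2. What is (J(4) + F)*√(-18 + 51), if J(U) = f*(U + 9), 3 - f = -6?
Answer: 135*√33 ≈ 775.52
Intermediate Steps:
K = 20 (K = 10*2 = 20)
f = 9 (f = 3 - 1*(-6) = 3 + 6 = 9)
F = 18 (F = (-29 + 20) + 27 = -9 + 27 = 18)
J(U) = 81 + 9*U (J(U) = 9*(U + 9) = 9*(9 + U) = 81 + 9*U)
(J(4) + F)*√(-18 + 51) = ((81 + 9*4) + 18)*√(-18 + 51) = ((81 + 36) + 18)*√33 = (117 + 18)*√33 = 135*√33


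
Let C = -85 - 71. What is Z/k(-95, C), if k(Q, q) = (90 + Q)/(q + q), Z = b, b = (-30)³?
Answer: -1684800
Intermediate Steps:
b = -27000
Z = -27000
C = -156
k(Q, q) = (90 + Q)/(2*q) (k(Q, q) = (90 + Q)/((2*q)) = (90 + Q)*(1/(2*q)) = (90 + Q)/(2*q))
Z/k(-95, C) = -27000*(-312/(90 - 95)) = -27000/((½)*(-1/156)*(-5)) = -27000/5/312 = -27000*312/5 = -1684800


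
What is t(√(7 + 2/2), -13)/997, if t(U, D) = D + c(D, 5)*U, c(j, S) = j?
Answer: -13/997 - 26*√2/997 ≈ -0.049919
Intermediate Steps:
t(U, D) = D + D*U
t(√(7 + 2/2), -13)/997 = -13*(1 + √(7 + 2/2))/997 = -13*(1 + √(7 + 2*(½)))*(1/997) = -13*(1 + √(7 + 1))*(1/997) = -13*(1 + √8)*(1/997) = -13*(1 + 2*√2)*(1/997) = (-13 - 26*√2)*(1/997) = -13/997 - 26*√2/997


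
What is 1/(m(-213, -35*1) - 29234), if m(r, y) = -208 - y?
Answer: -1/29407 ≈ -3.4005e-5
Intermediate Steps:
1/(m(-213, -35*1) - 29234) = 1/((-208 - (-35)) - 29234) = 1/((-208 - 1*(-35)) - 29234) = 1/((-208 + 35) - 29234) = 1/(-173 - 29234) = 1/(-29407) = -1/29407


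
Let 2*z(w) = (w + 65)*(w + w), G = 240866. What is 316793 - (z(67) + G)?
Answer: 67083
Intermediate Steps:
z(w) = w*(65 + w) (z(w) = ((w + 65)*(w + w))/2 = ((65 + w)*(2*w))/2 = (2*w*(65 + w))/2 = w*(65 + w))
316793 - (z(67) + G) = 316793 - (67*(65 + 67) + 240866) = 316793 - (67*132 + 240866) = 316793 - (8844 + 240866) = 316793 - 1*249710 = 316793 - 249710 = 67083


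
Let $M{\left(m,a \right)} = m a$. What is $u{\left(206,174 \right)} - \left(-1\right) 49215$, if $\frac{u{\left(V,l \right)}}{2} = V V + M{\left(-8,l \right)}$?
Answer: $131303$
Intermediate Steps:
$M{\left(m,a \right)} = a m$
$u{\left(V,l \right)} = - 16 l + 2 V^{2}$ ($u{\left(V,l \right)} = 2 \left(V V + l \left(-8\right)\right) = 2 \left(V^{2} - 8 l\right) = - 16 l + 2 V^{2}$)
$u{\left(206,174 \right)} - \left(-1\right) 49215 = \left(\left(-16\right) 174 + 2 \cdot 206^{2}\right) - \left(-1\right) 49215 = \left(-2784 + 2 \cdot 42436\right) - -49215 = \left(-2784 + 84872\right) + 49215 = 82088 + 49215 = 131303$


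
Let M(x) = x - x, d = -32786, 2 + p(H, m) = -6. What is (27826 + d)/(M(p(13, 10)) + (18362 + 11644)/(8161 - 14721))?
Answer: 16268800/15003 ≈ 1084.4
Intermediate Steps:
p(H, m) = -8 (p(H, m) = -2 - 6 = -8)
M(x) = 0
(27826 + d)/(M(p(13, 10)) + (18362 + 11644)/(8161 - 14721)) = (27826 - 32786)/(0 + (18362 + 11644)/(8161 - 14721)) = -4960/(0 + 30006/(-6560)) = -4960/(0 + 30006*(-1/6560)) = -4960/(0 - 15003/3280) = -4960/(-15003/3280) = -4960*(-3280/15003) = 16268800/15003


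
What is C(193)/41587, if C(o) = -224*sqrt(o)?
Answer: -32*sqrt(193)/5941 ≈ -0.074829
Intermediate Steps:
C(193)/41587 = -224*sqrt(193)/41587 = -224*sqrt(193)*(1/41587) = -32*sqrt(193)/5941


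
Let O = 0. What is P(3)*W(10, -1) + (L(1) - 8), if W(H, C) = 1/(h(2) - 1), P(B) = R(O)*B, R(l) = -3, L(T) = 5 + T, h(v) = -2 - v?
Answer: -1/5 ≈ -0.20000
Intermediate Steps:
P(B) = -3*B
W(H, C) = -1/5 (W(H, C) = 1/((-2 - 1*2) - 1) = 1/((-2 - 2) - 1) = 1/(-4 - 1) = 1/(-5) = -1/5)
P(3)*W(10, -1) + (L(1) - 8) = -3*3*(-1/5) + ((5 + 1) - 8) = -9*(-1/5) + (6 - 8) = 9/5 - 2 = -1/5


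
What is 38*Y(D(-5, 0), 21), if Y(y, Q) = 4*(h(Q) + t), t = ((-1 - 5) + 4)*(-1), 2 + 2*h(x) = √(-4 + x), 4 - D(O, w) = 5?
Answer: 152 + 76*√17 ≈ 465.36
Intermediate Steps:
D(O, w) = -1 (D(O, w) = 4 - 1*5 = 4 - 5 = -1)
h(x) = -1 + √(-4 + x)/2
t = 2 (t = (-6 + 4)*(-1) = -2*(-1) = 2)
Y(y, Q) = 4 + 2*√(-4 + Q) (Y(y, Q) = 4*((-1 + √(-4 + Q)/2) + 2) = 4*(1 + √(-4 + Q)/2) = 4 + 2*√(-4 + Q))
38*Y(D(-5, 0), 21) = 38*(4 + 2*√(-4 + 21)) = 38*(4 + 2*√17) = 152 + 76*√17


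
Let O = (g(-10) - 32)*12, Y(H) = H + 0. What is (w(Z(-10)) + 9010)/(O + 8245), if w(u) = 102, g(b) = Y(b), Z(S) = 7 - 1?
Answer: 9112/7741 ≈ 1.1771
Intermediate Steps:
Y(H) = H
Z(S) = 6
g(b) = b
O = -504 (O = (-10 - 32)*12 = -42*12 = -504)
(w(Z(-10)) + 9010)/(O + 8245) = (102 + 9010)/(-504 + 8245) = 9112/7741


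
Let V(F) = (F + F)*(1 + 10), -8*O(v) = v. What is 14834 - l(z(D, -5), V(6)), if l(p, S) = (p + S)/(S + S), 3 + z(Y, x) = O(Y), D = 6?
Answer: 5221397/352 ≈ 14834.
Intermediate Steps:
O(v) = -v/8
z(Y, x) = -3 - Y/8
V(F) = 22*F (V(F) = (2*F)*11 = 22*F)
l(p, S) = (S + p)/(2*S) (l(p, S) = (S + p)/((2*S)) = (S + p)*(1/(2*S)) = (S + p)/(2*S))
14834 - l(z(D, -5), V(6)) = 14834 - (22*6 + (-3 - ⅛*6))/(2*(22*6)) = 14834 - (132 + (-3 - ¾))/(2*132) = 14834 - (132 - 15/4)/(2*132) = 14834 - 513/(2*132*4) = 14834 - 1*171/352 = 14834 - 171/352 = 5221397/352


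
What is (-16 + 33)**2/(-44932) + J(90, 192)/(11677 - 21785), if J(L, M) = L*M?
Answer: -194836543/113543164 ≈ -1.7160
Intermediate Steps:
(-16 + 33)**2/(-44932) + J(90, 192)/(11677 - 21785) = (-16 + 33)**2/(-44932) + (90*192)/(11677 - 21785) = 17**2*(-1/44932) + 17280/(-10108) = 289*(-1/44932) + 17280*(-1/10108) = -289/44932 - 4320/2527 = -194836543/113543164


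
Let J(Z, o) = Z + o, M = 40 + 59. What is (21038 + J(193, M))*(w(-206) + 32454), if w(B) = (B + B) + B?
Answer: 679061880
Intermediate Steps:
M = 99
w(B) = 3*B (w(B) = 2*B + B = 3*B)
(21038 + J(193, M))*(w(-206) + 32454) = (21038 + (193 + 99))*(3*(-206) + 32454) = (21038 + 292)*(-618 + 32454) = 21330*31836 = 679061880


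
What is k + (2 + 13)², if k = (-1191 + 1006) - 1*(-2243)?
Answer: 2283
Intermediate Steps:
k = 2058 (k = -185 + 2243 = 2058)
k + (2 + 13)² = 2058 + (2 + 13)² = 2058 + 15² = 2058 + 225 = 2283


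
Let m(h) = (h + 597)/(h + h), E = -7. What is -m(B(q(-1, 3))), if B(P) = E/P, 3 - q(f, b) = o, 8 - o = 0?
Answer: -1496/7 ≈ -213.71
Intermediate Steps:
o = 8 (o = 8 - 1*0 = 8 + 0 = 8)
q(f, b) = -5 (q(f, b) = 3 - 1*8 = 3 - 8 = -5)
B(P) = -7/P
m(h) = (597 + h)/(2*h) (m(h) = (597 + h)/((2*h)) = (597 + h)*(1/(2*h)) = (597 + h)/(2*h))
-m(B(q(-1, 3))) = -(597 - 7/(-5))/(2*((-7/(-5)))) = -(597 - 7*(-⅕))/(2*((-7*(-⅕)))) = -(597 + 7/5)/(2*7/5) = -5*2992/(2*7*5) = -1*1496/7 = -1496/7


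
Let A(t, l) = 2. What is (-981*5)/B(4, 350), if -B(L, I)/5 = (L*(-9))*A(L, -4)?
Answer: -109/8 ≈ -13.625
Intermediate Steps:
B(L, I) = 90*L (B(L, I) = -5*L*(-9)*2 = -5*(-9*L)*2 = -(-90)*L = 90*L)
(-981*5)/B(4, 350) = (-981*5)/((90*4)) = -4905/360 = -4905*1/360 = -109/8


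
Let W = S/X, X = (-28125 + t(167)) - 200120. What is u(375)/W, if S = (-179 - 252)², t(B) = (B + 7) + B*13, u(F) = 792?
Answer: -178912800/185761 ≈ -963.13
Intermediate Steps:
t(B) = 7 + 14*B (t(B) = (7 + B) + 13*B = 7 + 14*B)
S = 185761 (S = (-431)² = 185761)
X = -225900 (X = (-28125 + (7 + 14*167)) - 200120 = (-28125 + (7 + 2338)) - 200120 = (-28125 + 2345) - 200120 = -25780 - 200120 = -225900)
W = -185761/225900 (W = 185761/(-225900) = 185761*(-1/225900) = -185761/225900 ≈ -0.82232)
u(375)/W = 792/(-185761/225900) = 792*(-225900/185761) = -178912800/185761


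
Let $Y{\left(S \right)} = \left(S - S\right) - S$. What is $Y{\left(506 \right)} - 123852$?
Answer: $-124358$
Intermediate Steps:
$Y{\left(S \right)} = - S$ ($Y{\left(S \right)} = 0 - S = - S$)
$Y{\left(506 \right)} - 123852 = \left(-1\right) 506 - 123852 = -506 - 123852 = -124358$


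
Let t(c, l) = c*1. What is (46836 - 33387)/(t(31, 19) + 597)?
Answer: 13449/628 ≈ 21.416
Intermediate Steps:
t(c, l) = c
(46836 - 33387)/(t(31, 19) + 597) = (46836 - 33387)/(31 + 597) = 13449/628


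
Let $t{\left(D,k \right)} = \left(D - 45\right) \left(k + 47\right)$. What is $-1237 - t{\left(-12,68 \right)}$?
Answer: $5318$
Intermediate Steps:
$t{\left(D,k \right)} = \left(-45 + D\right) \left(47 + k\right)$
$-1237 - t{\left(-12,68 \right)} = -1237 - \left(-2115 - 3060 + 47 \left(-12\right) - 816\right) = -1237 - \left(-2115 - 3060 - 564 - 816\right) = -1237 - -6555 = -1237 + 6555 = 5318$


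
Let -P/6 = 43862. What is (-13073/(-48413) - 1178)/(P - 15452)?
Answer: 57017441/13489023712 ≈ 0.0042270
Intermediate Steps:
P = -263172 (P = -6*43862 = -263172)
(-13073/(-48413) - 1178)/(P - 15452) = (-13073/(-48413) - 1178)/(-263172 - 15452) = (-13073*(-1/48413) - 1178)/(-278624) = (13073/48413 - 1178)*(-1/278624) = -57017441/48413*(-1/278624) = 57017441/13489023712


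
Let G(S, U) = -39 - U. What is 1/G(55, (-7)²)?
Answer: -1/88 ≈ -0.011364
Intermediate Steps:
1/G(55, (-7)²) = 1/(-39 - 1*(-7)²) = 1/(-39 - 1*49) = 1/(-39 - 49) = 1/(-88) = -1/88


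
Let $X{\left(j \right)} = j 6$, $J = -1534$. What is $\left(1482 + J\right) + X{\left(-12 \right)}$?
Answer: $-124$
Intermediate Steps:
$X{\left(j \right)} = 6 j$
$\left(1482 + J\right) + X{\left(-12 \right)} = \left(1482 - 1534\right) + 6 \left(-12\right) = -52 - 72 = -124$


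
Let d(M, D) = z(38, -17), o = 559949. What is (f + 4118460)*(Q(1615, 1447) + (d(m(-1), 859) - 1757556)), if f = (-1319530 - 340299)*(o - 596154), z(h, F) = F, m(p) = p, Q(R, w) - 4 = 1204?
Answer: -105554423176182825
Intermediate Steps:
Q(R, w) = 1208 (Q(R, w) = 4 + 1204 = 1208)
d(M, D) = -17
f = 60094108945 (f = (-1319530 - 340299)*(559949 - 596154) = -1659829*(-36205) = 60094108945)
(f + 4118460)*(Q(1615, 1447) + (d(m(-1), 859) - 1757556)) = (60094108945 + 4118460)*(1208 + (-17 - 1757556)) = 60098227405*(1208 - 1757573) = 60098227405*(-1756365) = -105554423176182825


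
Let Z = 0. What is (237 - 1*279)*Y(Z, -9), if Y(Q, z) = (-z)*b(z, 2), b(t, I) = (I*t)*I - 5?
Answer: 15498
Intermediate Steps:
b(t, I) = -5 + t*I**2 (b(t, I) = t*I**2 - 5 = -5 + t*I**2)
Y(Q, z) = -z*(-5 + 4*z) (Y(Q, z) = (-z)*(-5 + z*2**2) = (-z)*(-5 + z*4) = (-z)*(-5 + 4*z) = -z*(-5 + 4*z))
(237 - 1*279)*Y(Z, -9) = (237 - 1*279)*(-9*(5 - 4*(-9))) = (237 - 279)*(-9*(5 + 36)) = -(-378)*41 = -42*(-369) = 15498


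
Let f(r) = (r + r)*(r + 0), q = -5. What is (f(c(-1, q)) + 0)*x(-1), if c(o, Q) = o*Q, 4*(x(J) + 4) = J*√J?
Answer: -200 - 25*I/2 ≈ -200.0 - 12.5*I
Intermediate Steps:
x(J) = -4 + J^(3/2)/4 (x(J) = -4 + (J*√J)/4 = -4 + J^(3/2)/4)
c(o, Q) = Q*o
f(r) = 2*r² (f(r) = (2*r)*r = 2*r²)
(f(c(-1, q)) + 0)*x(-1) = (2*(-5*(-1))² + 0)*(-4 + (-1)^(3/2)/4) = (2*5² + 0)*(-4 + (-I)/4) = (2*25 + 0)*(-4 - I/4) = (50 + 0)*(-4 - I/4) = 50*(-4 - I/4) = -200 - 25*I/2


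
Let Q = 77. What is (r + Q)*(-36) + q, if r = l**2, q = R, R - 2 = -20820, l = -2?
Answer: -23734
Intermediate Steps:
R = -20818 (R = 2 - 20820 = -20818)
q = -20818
r = 4 (r = (-2)**2 = 4)
(r + Q)*(-36) + q = (4 + 77)*(-36) - 20818 = 81*(-36) - 20818 = -2916 - 20818 = -23734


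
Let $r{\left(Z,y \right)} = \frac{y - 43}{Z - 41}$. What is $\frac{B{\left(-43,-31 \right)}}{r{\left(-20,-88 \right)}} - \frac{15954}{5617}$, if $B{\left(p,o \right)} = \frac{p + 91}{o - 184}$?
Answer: $- \frac{465790986}{158202805} \approx -2.9443$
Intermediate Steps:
$r{\left(Z,y \right)} = \frac{-43 + y}{-41 + Z}$
$B{\left(p,o \right)} = \frac{91 + p}{-184 + o}$
$\frac{B{\left(-43,-31 \right)}}{r{\left(-20,-88 \right)}} - \frac{15954}{5617} = \frac{\frac{1}{-184 - 31} \left(91 - 43\right)}{\frac{1}{-41 - 20} \left(-43 - 88\right)} - \frac{15954}{5617} = \frac{\frac{1}{-215} \cdot 48}{\frac{1}{-61} \left(-131\right)} - \frac{15954}{5617} = \frac{\left(- \frac{1}{215}\right) 48}{\left(- \frac{1}{61}\right) \left(-131\right)} - \frac{15954}{5617} = - \frac{48}{215 \cdot \frac{131}{61}} - \frac{15954}{5617} = \left(- \frac{48}{215}\right) \frac{61}{131} - \frac{15954}{5617} = - \frac{2928}{28165} - \frac{15954}{5617} = - \frac{465790986}{158202805}$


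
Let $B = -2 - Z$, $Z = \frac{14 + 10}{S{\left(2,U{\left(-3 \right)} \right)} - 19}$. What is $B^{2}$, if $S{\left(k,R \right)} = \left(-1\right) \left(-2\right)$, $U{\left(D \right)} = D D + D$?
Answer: $\frac{100}{289} \approx 0.34602$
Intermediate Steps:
$U{\left(D \right)} = D + D^{2}$ ($U{\left(D \right)} = D^{2} + D = D + D^{2}$)
$S{\left(k,R \right)} = 2$
$Z = - \frac{24}{17}$ ($Z = \frac{14 + 10}{2 - 19} = \frac{24}{-17} = 24 \left(- \frac{1}{17}\right) = - \frac{24}{17} \approx -1.4118$)
$B = - \frac{10}{17}$ ($B = -2 - - \frac{24}{17} = -2 + \frac{24}{17} = - \frac{10}{17} \approx -0.58823$)
$B^{2} = \left(- \frac{10}{17}\right)^{2} = \frac{100}{289}$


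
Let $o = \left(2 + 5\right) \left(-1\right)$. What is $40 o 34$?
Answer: $-9520$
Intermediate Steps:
$o = -7$ ($o = 7 \left(-1\right) = -7$)
$40 o 34 = 40 \left(-7\right) 34 = \left(-280\right) 34 = -9520$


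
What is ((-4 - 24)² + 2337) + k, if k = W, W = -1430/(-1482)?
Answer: 177952/57 ≈ 3122.0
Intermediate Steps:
W = 55/57 (W = -1430*(-1/1482) = 55/57 ≈ 0.96491)
k = 55/57 ≈ 0.96491
((-4 - 24)² + 2337) + k = ((-4 - 24)² + 2337) + 55/57 = ((-28)² + 2337) + 55/57 = (784 + 2337) + 55/57 = 3121 + 55/57 = 177952/57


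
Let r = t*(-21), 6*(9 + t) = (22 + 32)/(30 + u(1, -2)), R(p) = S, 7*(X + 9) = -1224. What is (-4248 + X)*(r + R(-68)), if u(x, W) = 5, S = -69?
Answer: -17776179/35 ≈ -5.0789e+5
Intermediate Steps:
X = -1287/7 (X = -9 + (⅐)*(-1224) = -9 - 1224/7 = -1287/7 ≈ -183.86)
R(p) = -69
t = -306/35 (t = -9 + ((22 + 32)/(30 + 5))/6 = -9 + (54/35)/6 = -9 + (54*(1/35))/6 = -9 + (⅙)*(54/35) = -9 + 9/35 = -306/35 ≈ -8.7429)
r = 918/5 (r = -306/35*(-21) = 918/5 ≈ 183.60)
(-4248 + X)*(r + R(-68)) = (-4248 - 1287/7)*(918/5 - 69) = -31023/7*573/5 = -17776179/35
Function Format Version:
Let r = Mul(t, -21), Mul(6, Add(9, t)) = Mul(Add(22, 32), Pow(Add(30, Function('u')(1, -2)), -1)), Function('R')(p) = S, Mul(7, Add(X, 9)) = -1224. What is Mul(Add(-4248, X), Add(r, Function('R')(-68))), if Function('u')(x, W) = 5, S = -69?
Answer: Rational(-17776179, 35) ≈ -5.0789e+5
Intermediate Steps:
X = Rational(-1287, 7) (X = Add(-9, Mul(Rational(1, 7), -1224)) = Add(-9, Rational(-1224, 7)) = Rational(-1287, 7) ≈ -183.86)
Function('R')(p) = -69
t = Rational(-306, 35) (t = Add(-9, Mul(Rational(1, 6), Mul(Add(22, 32), Pow(Add(30, 5), -1)))) = Add(-9, Mul(Rational(1, 6), Mul(54, Pow(35, -1)))) = Add(-9, Mul(Rational(1, 6), Mul(54, Rational(1, 35)))) = Add(-9, Mul(Rational(1, 6), Rational(54, 35))) = Add(-9, Rational(9, 35)) = Rational(-306, 35) ≈ -8.7429)
r = Rational(918, 5) (r = Mul(Rational(-306, 35), -21) = Rational(918, 5) ≈ 183.60)
Mul(Add(-4248, X), Add(r, Function('R')(-68))) = Mul(Add(-4248, Rational(-1287, 7)), Add(Rational(918, 5), -69)) = Mul(Rational(-31023, 7), Rational(573, 5)) = Rational(-17776179, 35)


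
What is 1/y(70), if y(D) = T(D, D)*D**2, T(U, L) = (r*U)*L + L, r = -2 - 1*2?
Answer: -1/95697000 ≈ -1.0450e-8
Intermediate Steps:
r = -4 (r = -2 - 2 = -4)
T(U, L) = L - 4*L*U (T(U, L) = (-4*U)*L + L = -4*L*U + L = L - 4*L*U)
y(D) = D**3*(1 - 4*D) (y(D) = (D*(1 - 4*D))*D**2 = D**3*(1 - 4*D))
1/y(70) = 1/(70**3*(1 - 4*70)) = 1/(343000*(1 - 280)) = 1/(343000*(-279)) = 1/(-95697000) = -1/95697000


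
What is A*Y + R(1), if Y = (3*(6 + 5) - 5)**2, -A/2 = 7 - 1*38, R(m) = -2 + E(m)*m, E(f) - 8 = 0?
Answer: 48614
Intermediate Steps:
E(f) = 8 (E(f) = 8 + 0 = 8)
R(m) = -2 + 8*m
A = 62 (A = -2*(7 - 1*38) = -2*(7 - 38) = -2*(-31) = 62)
Y = 784 (Y = (3*11 - 5)**2 = (33 - 5)**2 = 28**2 = 784)
A*Y + R(1) = 62*784 + (-2 + 8*1) = 48608 + (-2 + 8) = 48608 + 6 = 48614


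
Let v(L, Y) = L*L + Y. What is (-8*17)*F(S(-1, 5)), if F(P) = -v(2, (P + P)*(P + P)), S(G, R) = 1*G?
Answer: 1088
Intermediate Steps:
S(G, R) = G
v(L, Y) = Y + L**2 (v(L, Y) = L**2 + Y = Y + L**2)
F(P) = -4 - 4*P**2 (F(P) = -((P + P)*(P + P) + 2**2) = -((2*P)*(2*P) + 4) = -(4*P**2 + 4) = -(4 + 4*P**2) = -4 - 4*P**2)
(-8*17)*F(S(-1, 5)) = (-8*17)*(-4 - 4*(-1)**2) = -136*(-4 - 4*1) = -136*(-4 - 4) = -136*(-8) = 1088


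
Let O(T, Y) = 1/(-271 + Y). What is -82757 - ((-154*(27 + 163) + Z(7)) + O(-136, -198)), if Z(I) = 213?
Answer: -25189989/469 ≈ -53710.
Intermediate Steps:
-82757 - ((-154*(27 + 163) + Z(7)) + O(-136, -198)) = -82757 - ((-154*(27 + 163) + 213) + 1/(-271 - 198)) = -82757 - ((-154*190 + 213) + 1/(-469)) = -82757 - ((-29260 + 213) - 1/469) = -82757 - (-29047 - 1/469) = -82757 - 1*(-13623044/469) = -82757 + 13623044/469 = -25189989/469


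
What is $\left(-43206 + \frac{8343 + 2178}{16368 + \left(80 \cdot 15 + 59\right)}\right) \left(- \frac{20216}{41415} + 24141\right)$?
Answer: $- \frac{253804519723416553}{243340735} \approx -1.043 \cdot 10^{9}$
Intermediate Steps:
$\left(-43206 + \frac{8343 + 2178}{16368 + \left(80 \cdot 15 + 59\right)}\right) \left(- \frac{20216}{41415} + 24141\right) = \left(-43206 + \frac{10521}{16368 + \left(1200 + 59\right)}\right) \left(\left(-20216\right) \frac{1}{41415} + 24141\right) = \left(-43206 + \frac{10521}{16368 + 1259}\right) \left(- \frac{20216}{41415} + 24141\right) = \left(-43206 + \frac{10521}{17627}\right) \frac{999779299}{41415} = \left(- \frac{761581641}{17627}\right) \frac{999779299}{41415} = - \frac{253804519723416553}{243340735}$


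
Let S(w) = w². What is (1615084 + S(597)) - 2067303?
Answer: -95810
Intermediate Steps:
(1615084 + S(597)) - 2067303 = (1615084 + 597²) - 2067303 = (1615084 + 356409) - 2067303 = 1971493 - 2067303 = -95810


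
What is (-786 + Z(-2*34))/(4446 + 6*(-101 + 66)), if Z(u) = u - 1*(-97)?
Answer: -757/4236 ≈ -0.17871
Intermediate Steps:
Z(u) = 97 + u (Z(u) = u + 97 = 97 + u)
(-786 + Z(-2*34))/(4446 + 6*(-101 + 66)) = (-786 + (97 - 2*34))/(4446 + 6*(-101 + 66)) = (-786 + (97 - 68))/(4446 + 6*(-35)) = (-786 + 29)/(4446 - 210) = -757/4236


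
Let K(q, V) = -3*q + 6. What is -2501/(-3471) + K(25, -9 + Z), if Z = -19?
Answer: -236998/3471 ≈ -68.279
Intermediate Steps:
K(q, V) = 6 - 3*q
-2501/(-3471) + K(25, -9 + Z) = -2501/(-3471) + (6 - 3*25) = -2501*(-1/3471) + (6 - 75) = 2501/3471 - 69 = -236998/3471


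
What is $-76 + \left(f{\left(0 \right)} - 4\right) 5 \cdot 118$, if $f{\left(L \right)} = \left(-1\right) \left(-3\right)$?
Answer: $-666$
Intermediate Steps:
$f{\left(L \right)} = 3$
$-76 + \left(f{\left(0 \right)} - 4\right) 5 \cdot 118 = -76 + \left(3 - 4\right) 5 \cdot 118 = -76 + \left(-1\right) 5 \cdot 118 = -76 - 590 = -666$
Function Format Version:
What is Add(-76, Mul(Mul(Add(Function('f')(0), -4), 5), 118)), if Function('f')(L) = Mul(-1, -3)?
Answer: -666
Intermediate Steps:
Function('f')(L) = 3
Add(-76, Mul(Mul(Add(Function('f')(0), -4), 5), 118)) = Add(-76, Mul(Mul(Add(3, -4), 5), 118)) = Add(-76, Mul(Mul(-1, 5), 118)) = Add(-76, Mul(-5, 118)) = Add(-76, -590) = -666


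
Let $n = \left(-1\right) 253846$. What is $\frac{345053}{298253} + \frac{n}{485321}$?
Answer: $\frac{91751135975}{144748444213} \approx 0.63387$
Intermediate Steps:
$n = -253846$
$\frac{345053}{298253} + \frac{n}{485321} = \frac{345053}{298253} - \frac{253846}{485321} = \frac{91751135975}{144748444213}$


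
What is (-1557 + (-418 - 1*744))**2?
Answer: 7392961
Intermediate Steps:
(-1557 + (-418 - 1*744))**2 = (-1557 + (-418 - 744))**2 = (-1557 - 1162)**2 = (-2719)**2 = 7392961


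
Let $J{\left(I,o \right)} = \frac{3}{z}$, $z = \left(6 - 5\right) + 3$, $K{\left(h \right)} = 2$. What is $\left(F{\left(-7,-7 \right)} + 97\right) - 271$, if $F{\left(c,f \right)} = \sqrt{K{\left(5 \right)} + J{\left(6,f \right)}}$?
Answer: $-174 + \frac{\sqrt{11}}{2} \approx -172.34$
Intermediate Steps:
$z = 4$ ($z = 1 + 3 = 4$)
$J{\left(I,o \right)} = \frac{3}{4}$
$F{\left(c,f \right)} = \frac{\sqrt{11}}{2}$ ($F{\left(c,f \right)} = \sqrt{2 + \frac{3}{4}} = \sqrt{\frac{11}{4}} = \frac{\sqrt{11}}{2}$)
$\left(F{\left(-7,-7 \right)} + 97\right) - 271 = \left(\frac{\sqrt{11}}{2} + 97\right) - 271 = \left(97 + \frac{\sqrt{11}}{2}\right) - 271 = -174 + \frac{\sqrt{11}}{2}$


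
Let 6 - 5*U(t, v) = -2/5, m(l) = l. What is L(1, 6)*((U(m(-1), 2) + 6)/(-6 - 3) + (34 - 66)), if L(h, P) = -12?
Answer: 29528/75 ≈ 393.71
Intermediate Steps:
U(t, v) = 32/25 (U(t, v) = 6/5 - (-2)/(5*5) = 6/5 - ⅕*(-⅖) = 6/5 + 2/25 = 32/25)
L(1, 6)*((U(m(-1), 2) + 6)/(-6 - 3) + (34 - 66)) = -12*((32/25 + 6)/(-6 - 3) + (34 - 66)) = -12*((182/25)/(-9) - 32) = -12*(-⅑*182/25 - 32) = -12*(-182/225 - 32) = -12*(-7382/225) = 29528/75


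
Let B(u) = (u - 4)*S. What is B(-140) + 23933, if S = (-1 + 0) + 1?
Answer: 23933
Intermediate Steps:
S = 0 (S = -1 + 1 = 0)
B(u) = 0 (B(u) = (u - 4)*0 = (-4 + u)*0 = 0)
B(-140) + 23933 = 0 + 23933 = 23933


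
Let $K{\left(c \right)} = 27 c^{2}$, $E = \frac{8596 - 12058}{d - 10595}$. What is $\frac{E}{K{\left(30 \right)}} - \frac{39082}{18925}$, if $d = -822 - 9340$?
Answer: $- \frac{131418025199}{63637848450} \approx -2.0651$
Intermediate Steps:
$d = -10162$ ($d = -822 - 9340 = -10162$)
$E = \frac{1154}{6919}$ ($E = \frac{8596 - 12058}{-10162 - 10595} = - \frac{3462}{-20757} = \left(-3462\right) \left(- \frac{1}{20757}\right) = \frac{1154}{6919} \approx 0.16679$)
$\frac{E}{K{\left(30 \right)}} - \frac{39082}{18925} = \frac{1154}{6919 \cdot 27 \cdot 30^{2}} - \frac{39082}{18925} = \frac{1154}{6919 \cdot 27 \cdot 900} - \frac{39082}{18925} = \frac{1154}{6919 \cdot 24300} - \frac{39082}{18925} = \frac{1154}{6919} \cdot \frac{1}{24300} - \frac{39082}{18925} = \frac{577}{84065850} - \frac{39082}{18925} = - \frac{131418025199}{63637848450}$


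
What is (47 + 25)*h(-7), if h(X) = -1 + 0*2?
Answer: -72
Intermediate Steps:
h(X) = -1 (h(X) = -1 + 0 = -1)
(47 + 25)*h(-7) = (47 + 25)*(-1) = 72*(-1) = -72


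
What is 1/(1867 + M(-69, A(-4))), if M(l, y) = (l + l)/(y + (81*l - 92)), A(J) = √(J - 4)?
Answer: 20085303567/37499749661579 - 92*I*√2/37499749661579 ≈ 0.00053561 - 3.4696e-12*I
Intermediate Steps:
A(J) = √(-4 + J)
M(l, y) = 2*l/(-92 + y + 81*l) (M(l, y) = (2*l)/(y + (-92 + 81*l)) = (2*l)/(-92 + y + 81*l) = 2*l/(-92 + y + 81*l))
1/(1867 + M(-69, A(-4))) = 1/(1867 + 2*(-69)/(-92 + √(-4 - 4) + 81*(-69))) = 1/(1867 + 2*(-69)/(-92 + √(-8) - 5589)) = 1/(1867 + 2*(-69)/(-92 + 2*I*√2 - 5589)) = 1/(1867 + 2*(-69)/(-5681 + 2*I*√2)) = 1/(1867 - 138/(-5681 + 2*I*√2))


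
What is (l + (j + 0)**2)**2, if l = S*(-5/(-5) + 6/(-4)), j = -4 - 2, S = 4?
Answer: 1156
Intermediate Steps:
j = -6
l = -2 (l = 4*(-5/(-5) + 6/(-4)) = 4*(-5*(-1/5) + 6*(-1/4)) = 4*(1 - 3/2) = 4*(-1/2) = -2)
(l + (j + 0)**2)**2 = (-2 + (-6 + 0)**2)**2 = (-2 + (-6)**2)**2 = (-2 + 36)**2 = 34**2 = 1156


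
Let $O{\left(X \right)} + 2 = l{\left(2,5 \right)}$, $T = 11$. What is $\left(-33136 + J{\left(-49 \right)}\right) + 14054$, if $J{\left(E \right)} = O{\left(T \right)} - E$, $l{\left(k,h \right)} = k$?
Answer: $-19033$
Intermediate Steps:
$O{\left(X \right)} = 0$ ($O{\left(X \right)} = -2 + 2 = 0$)
$J{\left(E \right)} = - E$ ($J{\left(E \right)} = 0 - E = - E$)
$\left(-33136 + J{\left(-49 \right)}\right) + 14054 = \left(-33136 - -49\right) + 14054 = \left(-33136 + 49\right) + 14054 = -33087 + 14054 = -19033$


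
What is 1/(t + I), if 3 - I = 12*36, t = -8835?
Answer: -1/9264 ≈ -0.00010794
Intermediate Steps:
I = -429 (I = 3 - 12*36 = 3 - 1*432 = 3 - 432 = -429)
1/(t + I) = 1/(-8835 - 429) = 1/(-9264) = -1/9264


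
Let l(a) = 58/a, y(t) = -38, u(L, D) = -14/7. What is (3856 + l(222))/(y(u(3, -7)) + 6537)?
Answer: 428045/721389 ≈ 0.59336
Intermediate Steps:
u(L, D) = -2 (u(L, D) = -14*⅐ = -2)
(3856 + l(222))/(y(u(3, -7)) + 6537) = (3856 + 58/222)/(-38 + 6537) = (3856 + 58*(1/222))/6499 = (3856 + 29/111)*(1/6499) = (428045/111)*(1/6499) = 428045/721389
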